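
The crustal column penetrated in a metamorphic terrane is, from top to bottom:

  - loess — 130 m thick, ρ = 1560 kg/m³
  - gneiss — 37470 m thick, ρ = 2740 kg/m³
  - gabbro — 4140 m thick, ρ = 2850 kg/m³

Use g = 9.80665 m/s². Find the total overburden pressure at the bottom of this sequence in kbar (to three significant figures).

11.2 kbar

loess: 1560 kg/m³ × 9.80665 m/s² × 130 m = 1.989×10^6 Pa = 0.01989 kbar
gneiss: 2740 kg/m³ × 9.80665 m/s² × 37470 m = 1.007×10^9 Pa = 10.07 kbar
gabbro: 2850 kg/m³ × 9.80665 m/s² × 4140 m = 1.157×10^8 Pa = 1.157 kbar
Total = 0.01989 + 10.07 + 1.157 = 11.245 kbar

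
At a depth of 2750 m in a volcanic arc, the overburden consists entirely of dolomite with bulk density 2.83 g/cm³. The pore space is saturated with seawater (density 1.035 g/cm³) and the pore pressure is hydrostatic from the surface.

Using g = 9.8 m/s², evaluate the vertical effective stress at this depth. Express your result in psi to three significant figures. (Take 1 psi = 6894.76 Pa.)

7020 psi

Overburden (lithostatic) stress σ_v:
dolomite: 2830 kg/m³ × 9.8 m/s² × 2750 m = 7.627×10^7 Pa = 76.27 MPa
Pore pressure P_p = 1035 kg/m³ × 9.8 m/s² × 2750 m = 2.789×10^7 Pa = 27.89 MPa
Effective stress σ' = σ_v − P_p = 76.27 − 27.89 = 48.375 MPa = 7016.2 psi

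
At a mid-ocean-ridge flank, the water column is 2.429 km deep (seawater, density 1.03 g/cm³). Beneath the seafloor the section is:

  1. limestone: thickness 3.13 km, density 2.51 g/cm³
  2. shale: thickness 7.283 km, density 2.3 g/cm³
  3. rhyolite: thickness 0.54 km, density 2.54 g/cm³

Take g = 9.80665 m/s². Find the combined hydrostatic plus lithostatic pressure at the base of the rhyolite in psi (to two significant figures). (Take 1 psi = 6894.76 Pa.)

seawater: 1030 kg/m³ × 9.80665 m/s² × 2429 m = 2.453×10^7 Pa = 3558 psi
limestone: 2510 kg/m³ × 9.80665 m/s² × 3130 m = 7.704×10^7 Pa = 11174 psi
shale: 2300 kg/m³ × 9.80665 m/s² × 7283 m = 1.643×10^8 Pa = 23825 psi
rhyolite: 2540 kg/m³ × 9.80665 m/s² × 540 m = 1.345×10^7 Pa = 1951 psi
Total = 3558 + 11174 + 23825 + 1951 = 40509 psi

41000 psi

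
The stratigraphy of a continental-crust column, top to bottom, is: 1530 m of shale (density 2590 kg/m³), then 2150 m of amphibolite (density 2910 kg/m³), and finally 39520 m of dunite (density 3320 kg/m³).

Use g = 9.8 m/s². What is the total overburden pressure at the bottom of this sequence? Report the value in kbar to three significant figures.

13.9 kbar

shale: 2590 kg/m³ × 9.8 m/s² × 1530 m = 3.883×10^7 Pa = 0.3883 kbar
amphibolite: 2910 kg/m³ × 9.8 m/s² × 2150 m = 6.131×10^7 Pa = 0.6131 kbar
dunite: 3320 kg/m³ × 9.8 m/s² × 39520 m = 1.286×10^9 Pa = 12.86 kbar
Total = 0.3883 + 0.6131 + 12.86 = 13.860 kbar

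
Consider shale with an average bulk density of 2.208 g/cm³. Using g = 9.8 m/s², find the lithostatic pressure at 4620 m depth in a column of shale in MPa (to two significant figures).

shale: 2208 kg/m³ × 9.8 m/s² × 4620 m = 9.997×10^7 Pa = 99.97 MPa

100 MPa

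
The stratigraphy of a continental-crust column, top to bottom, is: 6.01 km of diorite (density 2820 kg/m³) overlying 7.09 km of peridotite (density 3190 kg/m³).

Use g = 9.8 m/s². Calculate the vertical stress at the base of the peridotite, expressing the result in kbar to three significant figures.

diorite: 2820 kg/m³ × 9.8 m/s² × 6010 m = 1.661×10^8 Pa = 1.661 kbar
peridotite: 3190 kg/m³ × 9.8 m/s² × 7090 m = 2.216×10^8 Pa = 2.216 kbar
Total = 1.661 + 2.216 = 3.8774 kbar

3.88 kbar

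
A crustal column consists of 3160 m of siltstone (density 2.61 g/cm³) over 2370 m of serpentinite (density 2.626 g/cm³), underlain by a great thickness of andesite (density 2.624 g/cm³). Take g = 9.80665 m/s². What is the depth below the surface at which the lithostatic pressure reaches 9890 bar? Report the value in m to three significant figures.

Pressure at base of upper layers: 2610×9.80665×3160 + 2626×9.80665×2370 = 1.419×10^8 Pa = 1419 bar
Remaining pressure to be supplied by andesite: 9.890×10^8 − 1.419×10^8 = 8.471×10^8 Pa
Additional depth in andesite = 8.471×10^8 Pa / (2624 kg/m³ × 9.80665 m/s²) = 32919 m
Total depth = 5530 m + 32919 m = 38449 m

38400 m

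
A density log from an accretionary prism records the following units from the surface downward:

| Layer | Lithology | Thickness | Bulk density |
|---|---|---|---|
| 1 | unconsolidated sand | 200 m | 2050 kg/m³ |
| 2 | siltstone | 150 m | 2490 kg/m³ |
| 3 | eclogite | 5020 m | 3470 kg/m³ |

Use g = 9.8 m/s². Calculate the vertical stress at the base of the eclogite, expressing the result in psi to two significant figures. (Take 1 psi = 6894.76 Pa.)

26000 psi

unconsolidated sand: 2050 kg/m³ × 9.8 m/s² × 200 m = 4.018×10^6 Pa = 582.8 psi
siltstone: 2490 kg/m³ × 9.8 m/s² × 150 m = 3.660×10^6 Pa = 530.9 psi
eclogite: 3470 kg/m³ × 9.8 m/s² × 5020 m = 1.707×10^8 Pa = 24759 psi
Total = 582.8 + 530.9 + 24759 = 25873 psi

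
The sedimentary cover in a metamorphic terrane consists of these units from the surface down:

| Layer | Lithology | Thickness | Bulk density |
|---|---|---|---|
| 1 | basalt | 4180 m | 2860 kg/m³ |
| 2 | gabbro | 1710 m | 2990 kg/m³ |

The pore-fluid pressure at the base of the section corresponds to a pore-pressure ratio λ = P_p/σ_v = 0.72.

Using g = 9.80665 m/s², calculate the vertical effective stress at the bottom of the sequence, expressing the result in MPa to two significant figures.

Overburden (lithostatic) stress σ_v:
basalt: 2860 kg/m³ × 9.80665 m/s² × 4180 m = 1.172×10^8 Pa = 117.2 MPa
gabbro: 2990 kg/m³ × 9.80665 m/s² × 1710 m = 5.014×10^7 Pa = 50.14 MPa
Total = 117.2 + 50.14 = 167.38 MPa
Pore pressure P_p = λ·σ_v = 0.72 × 167.4 MPa = 120.5 MPa
Effective stress σ' = σ_v − P_p = 167.4 − 120.5 = 46.866 MPa

47 MPa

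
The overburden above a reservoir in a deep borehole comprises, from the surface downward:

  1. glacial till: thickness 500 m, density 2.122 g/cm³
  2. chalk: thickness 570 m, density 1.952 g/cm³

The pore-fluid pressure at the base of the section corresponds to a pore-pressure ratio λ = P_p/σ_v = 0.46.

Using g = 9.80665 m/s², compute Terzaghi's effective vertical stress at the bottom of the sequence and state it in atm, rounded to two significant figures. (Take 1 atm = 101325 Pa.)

110 atm

Overburden (lithostatic) stress σ_v:
glacial till: 2122 kg/m³ × 9.80665 m/s² × 500 m = 1.040×10^7 Pa = 10.40 MPa
chalk: 1952 kg/m³ × 9.80665 m/s² × 570 m = 1.091×10^7 Pa = 10.91 MPa
Total = 10.40 + 10.91 = 21.316 MPa
Pore pressure P_p = λ·σ_v = 0.46 × 21.32 MPa = 9.805 MPa
Effective stress σ' = σ_v − P_p = 21.32 − 9.805 = 11.511 MPa = 113.60 atm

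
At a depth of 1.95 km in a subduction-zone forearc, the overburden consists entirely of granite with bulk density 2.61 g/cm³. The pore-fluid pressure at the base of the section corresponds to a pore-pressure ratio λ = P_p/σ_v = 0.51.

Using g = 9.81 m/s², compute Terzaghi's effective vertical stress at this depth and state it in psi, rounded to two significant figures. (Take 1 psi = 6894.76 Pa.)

3500 psi

Overburden (lithostatic) stress σ_v:
granite: 2610 kg/m³ × 9.81 m/s² × 1950 m = 4.993×10^7 Pa = 49.93 MPa
Pore pressure P_p = λ·σ_v = 0.51 × 49.93 MPa = 25.46 MPa
Effective stress σ' = σ_v − P_p = 49.93 − 25.46 = 24.465 MPa = 3548.3 psi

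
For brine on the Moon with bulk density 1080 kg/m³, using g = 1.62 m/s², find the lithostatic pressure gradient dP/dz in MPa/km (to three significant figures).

dP/dz = ρg = 1080 kg/m³ × 1.62 m/s² = 1749.6 Pa/m
= 1749.6 Pa/m × (1 MPa/km / 1000.0 Pa/m) = 1.7496 MPa/km

1.75 MPa/km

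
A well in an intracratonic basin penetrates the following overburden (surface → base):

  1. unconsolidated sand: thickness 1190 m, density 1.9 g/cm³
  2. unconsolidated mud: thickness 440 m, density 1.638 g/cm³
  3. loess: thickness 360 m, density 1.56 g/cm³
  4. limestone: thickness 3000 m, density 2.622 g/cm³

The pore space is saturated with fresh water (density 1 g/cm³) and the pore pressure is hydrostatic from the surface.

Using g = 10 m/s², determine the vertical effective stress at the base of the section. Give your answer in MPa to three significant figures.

64.2 MPa

Overburden (lithostatic) stress σ_v:
unconsolidated sand: 1900 kg/m³ × 10 m/s² × 1190 m = 2.261×10^7 Pa = 22.61 MPa
unconsolidated mud: 1638 kg/m³ × 10 m/s² × 440 m = 7.207×10^6 Pa = 7.207 MPa
loess: 1560 kg/m³ × 10 m/s² × 360 m = 5.616×10^6 Pa = 5.616 MPa
limestone: 2622 kg/m³ × 10 m/s² × 3000 m = 7.866×10^7 Pa = 78.66 MPa
Total = 22.61 + 7.207 + 5.616 + 78.66 = 114.09 MPa
Pore pressure P_p = 1000 kg/m³ × 10 m/s² × 4990 m = 4.990×10^7 Pa = 49.90 MPa
Effective stress σ' = σ_v − P_p = 114.1 − 49.90 = 64.193 MPa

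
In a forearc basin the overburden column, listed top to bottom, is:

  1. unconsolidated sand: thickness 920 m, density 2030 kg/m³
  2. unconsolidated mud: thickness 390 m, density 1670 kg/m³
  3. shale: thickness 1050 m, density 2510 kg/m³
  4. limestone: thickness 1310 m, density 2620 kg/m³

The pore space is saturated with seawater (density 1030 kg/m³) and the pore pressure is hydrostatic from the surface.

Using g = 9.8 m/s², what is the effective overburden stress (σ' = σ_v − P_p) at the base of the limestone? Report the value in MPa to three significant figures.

47.1 MPa

Overburden (lithostatic) stress σ_v:
unconsolidated sand: 2030 kg/m³ × 9.8 m/s² × 920 m = 1.830×10^7 Pa = 18.30 MPa
unconsolidated mud: 1670 kg/m³ × 9.8 m/s² × 390 m = 6.383×10^6 Pa = 6.383 MPa
shale: 2510 kg/m³ × 9.8 m/s² × 1050 m = 2.583×10^7 Pa = 25.83 MPa
limestone: 2620 kg/m³ × 9.8 m/s² × 1310 m = 3.364×10^7 Pa = 33.64 MPa
Total = 18.30 + 6.383 + 25.83 + 33.64 = 84.149 MPa
Pore pressure P_p = 1030 kg/m³ × 9.8 m/s² × 3670 m = 3.704×10^7 Pa = 37.04 MPa
Effective stress σ' = σ_v − P_p = 84.15 − 37.04 = 47.104 MPa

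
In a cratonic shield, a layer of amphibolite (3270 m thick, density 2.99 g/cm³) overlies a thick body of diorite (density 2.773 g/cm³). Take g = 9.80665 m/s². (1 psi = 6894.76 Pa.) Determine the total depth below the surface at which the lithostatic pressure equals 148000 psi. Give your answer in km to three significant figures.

37.3 km

Pressure at base of upper layers: 2990×9.80665×3270 = 9.588×10^7 Pa = 13907 psi
Remaining pressure to be supplied by diorite: 1.020×10^9 − 9.588×10^7 = 9.245×10^8 Pa
Additional depth in diorite = 9.245×10^8 Pa / (2773 kg/m³ × 9.80665 m/s²) = 33998 m
Total depth = 3270 m + 33998 m = 37268 m
= 37.268 km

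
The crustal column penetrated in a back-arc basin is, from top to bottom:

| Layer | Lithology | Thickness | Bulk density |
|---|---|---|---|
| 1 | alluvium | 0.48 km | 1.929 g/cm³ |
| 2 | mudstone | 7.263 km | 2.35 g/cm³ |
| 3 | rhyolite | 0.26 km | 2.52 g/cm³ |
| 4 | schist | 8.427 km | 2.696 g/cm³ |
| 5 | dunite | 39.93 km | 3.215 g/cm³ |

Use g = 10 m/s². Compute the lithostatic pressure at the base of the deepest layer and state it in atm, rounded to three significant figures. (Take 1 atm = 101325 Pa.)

alluvium: 1929 kg/m³ × 10 m/s² × 480 m = 9.259×10^6 Pa = 91.38 atm
mudstone: 2350 kg/m³ × 10 m/s² × 7263 m = 1.707×10^8 Pa = 1684 atm
rhyolite: 2520 kg/m³ × 10 m/s² × 260 m = 6.552×10^6 Pa = 64.66 atm
schist: 2696 kg/m³ × 10 m/s² × 8427 m = 2.272×10^8 Pa = 2242 atm
dunite: 3215 kg/m³ × 10 m/s² × 39930 m = 1.284×10^9 Pa = 12670 atm
Total = 91.38 + 1684 + 64.66 + 2242 + 12670 = 16752 atm

16800 atm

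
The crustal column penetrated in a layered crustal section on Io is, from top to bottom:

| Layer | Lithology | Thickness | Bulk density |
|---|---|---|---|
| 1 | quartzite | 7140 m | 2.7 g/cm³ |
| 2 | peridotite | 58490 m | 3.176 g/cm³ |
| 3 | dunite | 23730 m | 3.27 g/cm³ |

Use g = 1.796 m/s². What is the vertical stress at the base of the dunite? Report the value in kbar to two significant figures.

5.1 kbar

quartzite: 2700 kg/m³ × 1.796 m/s² × 7140 m = 3.462×10^7 Pa = 0.3462 kbar
peridotite: 3176 kg/m³ × 1.796 m/s² × 58490 m = 3.336×10^8 Pa = 3.336 kbar
dunite: 3270 kg/m³ × 1.796 m/s² × 23730 m = 1.394×10^8 Pa = 1.394 kbar
Total = 0.3462 + 3.336 + 1.394 = 5.0762 kbar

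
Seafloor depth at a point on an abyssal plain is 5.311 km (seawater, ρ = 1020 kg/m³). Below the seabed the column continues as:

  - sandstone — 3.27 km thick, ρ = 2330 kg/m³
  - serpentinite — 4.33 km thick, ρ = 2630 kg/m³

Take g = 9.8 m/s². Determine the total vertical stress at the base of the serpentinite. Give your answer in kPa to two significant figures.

seawater: 1020 kg/m³ × 9.8 m/s² × 5311 m = 5.309×10^7 Pa = 53089 kPa
sandstone: 2330 kg/m³ × 9.8 m/s² × 3270 m = 7.467×10^7 Pa = 74667 kPa
serpentinite: 2630 kg/m³ × 9.8 m/s² × 4330 m = 1.116×10^8 Pa = 1.116×10^5 kPa
Total = 53089 + 74667 + 1.116×10^5 = 2.3936×10^5 kPa

240000 kPa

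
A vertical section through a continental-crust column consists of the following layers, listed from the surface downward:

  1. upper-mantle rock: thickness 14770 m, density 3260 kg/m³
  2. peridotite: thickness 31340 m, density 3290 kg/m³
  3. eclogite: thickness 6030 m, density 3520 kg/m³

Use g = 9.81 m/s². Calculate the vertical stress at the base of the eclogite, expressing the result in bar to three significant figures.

upper-mantle rock: 3260 kg/m³ × 9.81 m/s² × 14770 m = 4.724×10^8 Pa = 4724 bar
peridotite: 3290 kg/m³ × 9.81 m/s² × 31340 m = 1.011×10^9 Pa = 10115 bar
eclogite: 3520 kg/m³ × 9.81 m/s² × 6030 m = 2.082×10^8 Pa = 2082 bar
Total = 4724 + 10115 + 2082 = 16921 bar

16900 bar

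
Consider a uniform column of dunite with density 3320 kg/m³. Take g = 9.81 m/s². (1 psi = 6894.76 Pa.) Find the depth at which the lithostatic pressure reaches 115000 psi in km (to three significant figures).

24.3 km

h = P/(ρg) = 115000 psi / (3320 kg/m³ × 9.81 m/s²) = 7.929×10^8 Pa / 32569 Pa/m = 24345 m
= 24.345 km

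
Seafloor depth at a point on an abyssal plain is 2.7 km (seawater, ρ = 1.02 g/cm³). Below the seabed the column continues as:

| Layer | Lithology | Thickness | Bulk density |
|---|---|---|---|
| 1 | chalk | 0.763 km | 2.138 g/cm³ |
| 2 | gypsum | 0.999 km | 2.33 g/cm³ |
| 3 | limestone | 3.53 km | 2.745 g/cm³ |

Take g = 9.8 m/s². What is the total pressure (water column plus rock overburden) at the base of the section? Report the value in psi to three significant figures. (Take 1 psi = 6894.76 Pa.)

seawater: 1020 kg/m³ × 9.8 m/s² × 2700 m = 2.699×10^7 Pa = 3914 psi
chalk: 2138 kg/m³ × 9.8 m/s² × 763 m = 1.599×10^7 Pa = 2319 psi
gypsum: 2330 kg/m³ × 9.8 m/s² × 999 m = 2.281×10^7 Pa = 3308 psi
limestone: 2745 kg/m³ × 9.8 m/s² × 3530 m = 9.496×10^7 Pa = 13773 psi
Total = 3914 + 2319 + 3308 + 13773 = 23314 psi

23300 psi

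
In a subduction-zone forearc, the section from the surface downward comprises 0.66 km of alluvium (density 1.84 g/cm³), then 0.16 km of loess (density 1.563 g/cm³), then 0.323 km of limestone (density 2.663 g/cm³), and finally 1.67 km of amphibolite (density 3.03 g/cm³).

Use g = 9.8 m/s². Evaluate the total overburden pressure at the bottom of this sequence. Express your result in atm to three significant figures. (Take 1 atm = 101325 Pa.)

alluvium: 1840 kg/m³ × 9.8 m/s² × 660 m = 1.190×10^7 Pa = 117.5 atm
loess: 1563 kg/m³ × 9.8 m/s² × 160 m = 2.451×10^6 Pa = 24.19 atm
limestone: 2663 kg/m³ × 9.8 m/s² × 323 m = 8.429×10^6 Pa = 83.19 atm
amphibolite: 3030 kg/m³ × 9.8 m/s² × 1670 m = 4.959×10^7 Pa = 489.4 atm
Total = 117.5 + 24.19 + 83.19 + 489.4 = 714.24 atm

714 atm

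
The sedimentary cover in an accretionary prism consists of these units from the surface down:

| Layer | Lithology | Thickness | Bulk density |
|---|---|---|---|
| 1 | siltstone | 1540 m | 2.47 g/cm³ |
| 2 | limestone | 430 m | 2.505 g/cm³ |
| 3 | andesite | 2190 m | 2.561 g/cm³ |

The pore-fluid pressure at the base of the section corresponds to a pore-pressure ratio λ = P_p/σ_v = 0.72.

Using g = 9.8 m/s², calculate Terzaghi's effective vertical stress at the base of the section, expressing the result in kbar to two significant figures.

0.29 kbar

Overburden (lithostatic) stress σ_v:
siltstone: 2470 kg/m³ × 9.8 m/s² × 1540 m = 3.728×10^7 Pa = 37.28 MPa
limestone: 2505 kg/m³ × 9.8 m/s² × 430 m = 1.056×10^7 Pa = 10.56 MPa
andesite: 2561 kg/m³ × 9.8 m/s² × 2190 m = 5.496×10^7 Pa = 54.96 MPa
Total = 37.28 + 10.56 + 54.96 = 102.80 MPa
Pore pressure P_p = λ·σ_v = 0.72 × 102.8 MPa = 74.01 MPa
Effective stress σ' = σ_v − P_p = 102.8 − 74.01 = 28.783 MPa = 0.28783 kbar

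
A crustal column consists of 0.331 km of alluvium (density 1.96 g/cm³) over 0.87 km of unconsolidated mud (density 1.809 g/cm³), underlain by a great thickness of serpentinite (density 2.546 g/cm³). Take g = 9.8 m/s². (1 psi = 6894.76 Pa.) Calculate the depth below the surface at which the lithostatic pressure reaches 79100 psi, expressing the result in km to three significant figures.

22.2 km

Pressure at base of upper layers: 1960×9.8×331 + 1809×9.8×870 = 2.178×10^7 Pa = 3159 psi
Remaining pressure to be supplied by serpentinite: 5.454×10^8 − 2.178×10^7 = 5.236×10^8 Pa
Additional depth in serpentinite = 5.236×10^8 Pa / (2546 kg/m³ × 9.8 m/s²) = 20985 m
Total depth = 1201 m + 20985 m = 22186 m
= 22.186 km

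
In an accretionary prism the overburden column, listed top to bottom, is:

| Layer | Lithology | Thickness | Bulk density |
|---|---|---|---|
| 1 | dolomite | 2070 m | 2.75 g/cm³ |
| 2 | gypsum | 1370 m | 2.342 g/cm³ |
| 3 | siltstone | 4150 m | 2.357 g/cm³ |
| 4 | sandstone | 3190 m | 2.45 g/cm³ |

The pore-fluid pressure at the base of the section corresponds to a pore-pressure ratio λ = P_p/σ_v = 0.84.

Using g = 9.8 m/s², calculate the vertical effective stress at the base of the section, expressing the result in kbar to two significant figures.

0.42 kbar

Overburden (lithostatic) stress σ_v:
dolomite: 2750 kg/m³ × 9.8 m/s² × 2070 m = 5.579×10^7 Pa = 55.79 MPa
gypsum: 2342 kg/m³ × 9.8 m/s² × 1370 m = 3.144×10^7 Pa = 31.44 MPa
siltstone: 2357 kg/m³ × 9.8 m/s² × 4150 m = 9.586×10^7 Pa = 95.86 MPa
sandstone: 2450 kg/m³ × 9.8 m/s² × 3190 m = 7.659×10^7 Pa = 76.59 MPa
Total = 55.79 + 31.44 + 95.86 + 76.59 = 259.68 MPa
Pore pressure P_p = λ·σ_v = 0.84 × 259.7 MPa = 218.1 MPa
Effective stress σ' = σ_v − P_p = 259.7 − 218.1 = 41.549 MPa = 0.41549 kbar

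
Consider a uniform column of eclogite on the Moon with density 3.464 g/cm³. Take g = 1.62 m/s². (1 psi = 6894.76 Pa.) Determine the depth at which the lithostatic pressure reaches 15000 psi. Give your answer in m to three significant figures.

18400 m

h = P/(ρg) = 15000 psi / (3464 kg/m³ × 1.62 m/s²) = 1.034×10^8 Pa / 5611.7 Pa/m = 18430 m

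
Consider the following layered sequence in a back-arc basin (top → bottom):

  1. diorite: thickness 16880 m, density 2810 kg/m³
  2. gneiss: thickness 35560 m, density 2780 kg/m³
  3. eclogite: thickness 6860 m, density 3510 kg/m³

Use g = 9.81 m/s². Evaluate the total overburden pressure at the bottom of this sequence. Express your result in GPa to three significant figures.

diorite: 2810 kg/m³ × 9.81 m/s² × 16880 m = 4.653×10^8 Pa = 0.4653 GPa
gneiss: 2780 kg/m³ × 9.81 m/s² × 35560 m = 9.698×10^8 Pa = 0.9698 GPa
eclogite: 3510 kg/m³ × 9.81 m/s² × 6860 m = 2.362×10^8 Pa = 0.2362 GPa
Total = 0.4653 + 0.9698 + 0.2362 = 1.6713 GPa

1.67 GPa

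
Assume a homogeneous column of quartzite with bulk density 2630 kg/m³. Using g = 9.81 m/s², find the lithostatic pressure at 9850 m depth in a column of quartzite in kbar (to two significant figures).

quartzite: 2630 kg/m³ × 9.81 m/s² × 9850 m = 2.541×10^8 Pa = 2.541 kbar

2.5 kbar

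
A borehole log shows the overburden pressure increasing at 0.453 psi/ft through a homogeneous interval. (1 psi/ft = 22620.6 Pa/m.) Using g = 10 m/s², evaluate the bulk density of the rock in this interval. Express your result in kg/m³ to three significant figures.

1020 kg/m³

ρ = (dP/dz)/g = 0.453 psi/ft / 10 m/s² = 10247 Pa/m / 10 m/s² = 1024.7 kg/m³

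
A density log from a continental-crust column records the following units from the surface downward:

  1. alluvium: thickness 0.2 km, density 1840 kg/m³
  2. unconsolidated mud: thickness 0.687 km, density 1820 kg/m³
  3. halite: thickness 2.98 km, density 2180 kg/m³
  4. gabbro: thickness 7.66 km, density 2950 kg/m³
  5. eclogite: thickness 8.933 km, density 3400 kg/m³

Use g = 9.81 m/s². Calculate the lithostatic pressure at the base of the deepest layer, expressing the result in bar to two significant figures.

6000 bar

alluvium: 1840 kg/m³ × 9.81 m/s² × 200 m = 3.610×10^6 Pa = 36.10 bar
unconsolidated mud: 1820 kg/m³ × 9.81 m/s² × 687 m = 1.227×10^7 Pa = 122.7 bar
halite: 2180 kg/m³ × 9.81 m/s² × 2980 m = 6.373×10^7 Pa = 637.3 bar
gabbro: 2950 kg/m³ × 9.81 m/s² × 7660 m = 2.217×10^8 Pa = 2217 bar
eclogite: 3400 kg/m³ × 9.81 m/s² × 8933 m = 2.980×10^8 Pa = 2980 bar
Total = 36.10 + 122.7 + 637.3 + 2217 + 2980 = 5992.3 bar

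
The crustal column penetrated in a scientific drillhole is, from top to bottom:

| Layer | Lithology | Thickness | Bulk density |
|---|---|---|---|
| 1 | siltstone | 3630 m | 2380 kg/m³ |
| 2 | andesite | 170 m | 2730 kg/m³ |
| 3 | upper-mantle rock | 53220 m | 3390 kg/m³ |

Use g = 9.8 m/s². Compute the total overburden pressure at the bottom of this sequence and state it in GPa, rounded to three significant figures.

siltstone: 2380 kg/m³ × 9.8 m/s² × 3630 m = 8.467×10^7 Pa = 0.08467 GPa
andesite: 2730 kg/m³ × 9.8 m/s² × 170 m = 4.548×10^6 Pa = 4.548×10^-3 GPa
upper-mantle rock: 3390 kg/m³ × 9.8 m/s² × 53220 m = 1.768×10^9 Pa = 1.768 GPa
Total = 0.08467 + 4.548×10^-3 + 1.768 = 1.8573 GPa

1.86 GPa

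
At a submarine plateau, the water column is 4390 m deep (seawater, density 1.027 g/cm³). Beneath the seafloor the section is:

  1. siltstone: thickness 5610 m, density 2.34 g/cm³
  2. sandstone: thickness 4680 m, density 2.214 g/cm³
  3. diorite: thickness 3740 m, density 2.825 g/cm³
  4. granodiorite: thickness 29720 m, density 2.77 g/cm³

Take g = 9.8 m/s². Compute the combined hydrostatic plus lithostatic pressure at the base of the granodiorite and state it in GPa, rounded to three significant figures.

seawater: 1027 kg/m³ × 9.8 m/s² × 4390 m = 4.418×10^7 Pa = 0.04418 GPa
siltstone: 2340 kg/m³ × 9.8 m/s² × 5610 m = 1.286×10^8 Pa = 0.1286 GPa
sandstone: 2214 kg/m³ × 9.8 m/s² × 4680 m = 1.015×10^8 Pa = 0.1015 GPa
diorite: 2825 kg/m³ × 9.8 m/s² × 3740 m = 1.035×10^8 Pa = 0.1035 GPa
granodiorite: 2770 kg/m³ × 9.8 m/s² × 29720 m = 8.068×10^8 Pa = 0.8068 GPa
Total = 0.04418 + 0.1286 + 0.1015 + 0.1035 + 0.8068 = 1.1847 GPa

1.18 GPa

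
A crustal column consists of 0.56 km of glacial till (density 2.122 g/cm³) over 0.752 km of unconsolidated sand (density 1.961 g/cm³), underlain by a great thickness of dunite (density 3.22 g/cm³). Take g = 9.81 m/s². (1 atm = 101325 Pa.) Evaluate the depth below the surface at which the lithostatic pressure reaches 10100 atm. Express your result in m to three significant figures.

32900 m

Pressure at base of upper layers: 2122×9.81×560 + 1961×9.81×752 = 2.612×10^7 Pa = 257.8 atm
Remaining pressure to be supplied by dunite: 1.023×10^9 − 2.612×10^7 = 9.973×10^8 Pa
Additional depth in dunite = 9.973×10^8 Pa / (3220 kg/m³ × 9.81 m/s²) = 31571 m
Total depth = 1312 m + 31571 m = 32883 m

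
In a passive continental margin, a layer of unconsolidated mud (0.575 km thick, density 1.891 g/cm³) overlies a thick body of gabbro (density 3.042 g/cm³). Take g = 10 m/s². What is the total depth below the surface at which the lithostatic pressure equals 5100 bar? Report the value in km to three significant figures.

Pressure at base of upper layers: 1891×10×575 = 1.087×10^7 Pa = 108.7 bar
Remaining pressure to be supplied by gabbro: 5.100×10^8 − 1.087×10^7 = 4.991×10^8 Pa
Additional depth in gabbro = 4.991×10^8 Pa / (3042 kg/m³ × 10 m/s²) = 16408 m
Total depth = 575 m + 16408 m = 16983 m
= 16.983 km

17.0 km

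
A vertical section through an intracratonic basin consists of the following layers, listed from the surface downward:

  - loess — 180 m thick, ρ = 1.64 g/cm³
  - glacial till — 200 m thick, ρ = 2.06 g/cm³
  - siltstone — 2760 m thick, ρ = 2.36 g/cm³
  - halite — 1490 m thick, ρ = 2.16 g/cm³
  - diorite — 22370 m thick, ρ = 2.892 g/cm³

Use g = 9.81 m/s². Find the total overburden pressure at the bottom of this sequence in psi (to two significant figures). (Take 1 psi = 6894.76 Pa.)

loess: 1640 kg/m³ × 9.81 m/s² × 180 m = 2.896×10^6 Pa = 420.0 psi
glacial till: 2060 kg/m³ × 9.81 m/s² × 200 m = 4.042×10^6 Pa = 586.2 psi
siltstone: 2360 kg/m³ × 9.81 m/s² × 2760 m = 6.390×10^7 Pa = 9268 psi
halite: 2160 kg/m³ × 9.81 m/s² × 1490 m = 3.157×10^7 Pa = 4579 psi
diorite: 2892 kg/m³ × 9.81 m/s² × 22370 m = 6.346×10^8 Pa = 92048 psi
Total = 420.0 + 586.2 + 9268 + 4579 + 92048 = 1.0690×10^5 psi

110000 psi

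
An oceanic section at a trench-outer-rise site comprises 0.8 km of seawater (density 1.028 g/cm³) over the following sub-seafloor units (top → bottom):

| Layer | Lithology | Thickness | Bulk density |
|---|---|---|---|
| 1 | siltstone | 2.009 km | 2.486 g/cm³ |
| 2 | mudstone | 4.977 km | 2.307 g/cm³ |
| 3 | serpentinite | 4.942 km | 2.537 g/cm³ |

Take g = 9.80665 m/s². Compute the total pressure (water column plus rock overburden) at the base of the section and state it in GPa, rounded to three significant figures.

0.293 GPa

seawater: 1028 kg/m³ × 9.80665 m/s² × 800 m = 8.065×10^6 Pa = 8.065×10^-3 GPa
siltstone: 2486 kg/m³ × 9.80665 m/s² × 2009 m = 4.898×10^7 Pa = 0.04898 GPa
mudstone: 2307 kg/m³ × 9.80665 m/s² × 4977 m = 1.126×10^8 Pa = 0.1126 GPa
serpentinite: 2537 kg/m³ × 9.80665 m/s² × 4942 m = 1.230×10^8 Pa = 0.1230 GPa
Total = 8.065×10^-3 + 0.04898 + 0.1126 + 0.1230 = 0.29260 GPa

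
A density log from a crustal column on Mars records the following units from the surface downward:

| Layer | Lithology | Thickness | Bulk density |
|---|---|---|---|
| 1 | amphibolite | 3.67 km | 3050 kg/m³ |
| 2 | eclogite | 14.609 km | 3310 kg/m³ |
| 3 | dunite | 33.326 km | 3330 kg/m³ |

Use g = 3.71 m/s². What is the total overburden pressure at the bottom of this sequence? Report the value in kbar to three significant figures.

amphibolite: 3050 kg/m³ × 3.71 m/s² × 3670 m = 4.153×10^7 Pa = 0.4153 kbar
eclogite: 3310 kg/m³ × 3.71 m/s² × 14609 m = 1.794×10^8 Pa = 1.794 kbar
dunite: 3330 kg/m³ × 3.71 m/s² × 33326 m = 4.117×10^8 Pa = 4.117 kbar
Total = 0.4153 + 1.794 + 4.117 = 6.3265 kbar

6.33 kbar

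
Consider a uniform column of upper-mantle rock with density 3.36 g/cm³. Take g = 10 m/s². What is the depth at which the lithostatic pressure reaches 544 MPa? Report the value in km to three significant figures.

h = P/(ρg) = 544 MPa / (3360 kg/m³ × 10 m/s²) = 5.440×10^8 Pa / 33600 Pa/m = 16190 m
= 16.190 km

16.2 km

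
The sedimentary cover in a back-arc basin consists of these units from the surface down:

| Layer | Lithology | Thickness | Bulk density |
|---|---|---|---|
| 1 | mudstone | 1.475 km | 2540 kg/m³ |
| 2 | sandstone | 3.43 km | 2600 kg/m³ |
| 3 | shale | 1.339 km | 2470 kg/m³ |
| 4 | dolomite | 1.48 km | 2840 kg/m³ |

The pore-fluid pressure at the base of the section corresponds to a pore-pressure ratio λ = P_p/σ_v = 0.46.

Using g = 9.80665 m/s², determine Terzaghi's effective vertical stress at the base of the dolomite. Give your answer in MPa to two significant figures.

110 MPa

Overburden (lithostatic) stress σ_v:
mudstone: 2540 kg/m³ × 9.80665 m/s² × 1475 m = 3.674×10^7 Pa = 36.74 MPa
sandstone: 2600 kg/m³ × 9.80665 m/s² × 3430 m = 8.746×10^7 Pa = 87.46 MPa
shale: 2470 kg/m³ × 9.80665 m/s² × 1339 m = 3.243×10^7 Pa = 32.43 MPa
dolomite: 2840 kg/m³ × 9.80665 m/s² × 1480 m = 4.122×10^7 Pa = 41.22 MPa
Total = 36.74 + 87.46 + 32.43 + 41.22 = 197.85 MPa
Pore pressure P_p = λ·σ_v = 0.46 × 197.8 MPa = 91.01 MPa
Effective stress σ' = σ_v − P_p = 197.8 − 91.01 = 106.84 MPa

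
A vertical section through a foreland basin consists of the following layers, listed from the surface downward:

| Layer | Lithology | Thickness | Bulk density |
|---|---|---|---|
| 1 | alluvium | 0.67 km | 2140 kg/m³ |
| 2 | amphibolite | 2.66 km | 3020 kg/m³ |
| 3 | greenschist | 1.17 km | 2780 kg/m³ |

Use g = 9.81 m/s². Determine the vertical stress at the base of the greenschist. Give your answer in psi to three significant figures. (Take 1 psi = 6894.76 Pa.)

alluvium: 2140 kg/m³ × 9.81 m/s² × 670 m = 1.407×10^7 Pa = 2040 psi
amphibolite: 3020 kg/m³ × 9.81 m/s² × 2660 m = 7.881×10^7 Pa = 11430 psi
greenschist: 2780 kg/m³ × 9.81 m/s² × 1170 m = 3.191×10^7 Pa = 4628 psi
Total = 2040 + 11430 + 4628 = 18098 psi

18100 psi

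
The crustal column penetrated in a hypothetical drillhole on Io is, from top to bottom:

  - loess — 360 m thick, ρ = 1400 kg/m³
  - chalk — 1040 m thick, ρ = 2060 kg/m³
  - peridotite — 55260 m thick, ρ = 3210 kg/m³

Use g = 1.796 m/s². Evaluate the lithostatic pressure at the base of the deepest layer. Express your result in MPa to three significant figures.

loess: 1400 kg/m³ × 1.796 m/s² × 360 m = 9.052×10^5 Pa = 0.9052 MPa
chalk: 2060 kg/m³ × 1.796 m/s² × 1040 m = 3.848×10^6 Pa = 3.848 MPa
peridotite: 3210 kg/m³ × 1.796 m/s² × 55260 m = 3.186×10^8 Pa = 318.6 MPa
Total = 0.9052 + 3.848 + 318.6 = 323.34 MPa

323 MPa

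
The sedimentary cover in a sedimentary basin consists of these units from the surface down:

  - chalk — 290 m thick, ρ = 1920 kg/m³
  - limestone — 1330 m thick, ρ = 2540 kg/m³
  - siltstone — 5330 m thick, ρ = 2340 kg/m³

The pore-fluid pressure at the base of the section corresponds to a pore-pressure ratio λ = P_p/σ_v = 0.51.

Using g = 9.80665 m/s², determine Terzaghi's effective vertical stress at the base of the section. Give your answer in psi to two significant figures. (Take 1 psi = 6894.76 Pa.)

Overburden (lithostatic) stress σ_v:
chalk: 1920 kg/m³ × 9.80665 m/s² × 290 m = 5.460×10^6 Pa = 5.460 MPa
limestone: 2540 kg/m³ × 9.80665 m/s² × 1330 m = 3.313×10^7 Pa = 33.13 MPa
siltstone: 2340 kg/m³ × 9.80665 m/s² × 5330 m = 1.223×10^8 Pa = 122.3 MPa
Total = 5.460 + 33.13 + 122.3 = 160.90 MPa
Pore pressure P_p = λ·σ_v = 0.51 × 160.9 MPa = 82.06 MPa
Effective stress σ' = σ_v − P_p = 160.9 − 82.06 = 78.841 MPa = 11435 psi

11000 psi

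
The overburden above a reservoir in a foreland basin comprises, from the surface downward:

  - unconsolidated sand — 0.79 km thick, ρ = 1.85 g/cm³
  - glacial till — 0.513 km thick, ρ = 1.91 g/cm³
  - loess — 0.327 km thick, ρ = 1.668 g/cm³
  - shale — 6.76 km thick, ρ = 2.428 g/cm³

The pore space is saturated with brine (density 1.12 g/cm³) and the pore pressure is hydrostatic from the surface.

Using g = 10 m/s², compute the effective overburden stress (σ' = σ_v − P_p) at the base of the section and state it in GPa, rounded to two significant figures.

Overburden (lithostatic) stress σ_v:
unconsolidated sand: 1850 kg/m³ × 10 m/s² × 790 m = 1.462×10^7 Pa = 14.62 MPa
glacial till: 1910 kg/m³ × 10 m/s² × 513 m = 9.798×10^6 Pa = 9.798 MPa
loess: 1668 kg/m³ × 10 m/s² × 327 m = 5.454×10^6 Pa = 5.454 MPa
shale: 2428 kg/m³ × 10 m/s² × 6760 m = 1.641×10^8 Pa = 164.1 MPa
Total = 14.62 + 9.798 + 5.454 + 164.1 = 194.00 MPa
Pore pressure P_p = 1120 kg/m³ × 10 m/s² × 8390 m = 9.397×10^7 Pa = 93.97 MPa
Effective stress σ' = σ_v − P_p = 194.0 − 93.97 = 100.03 MPa = 0.10003 GPa

0.10 GPa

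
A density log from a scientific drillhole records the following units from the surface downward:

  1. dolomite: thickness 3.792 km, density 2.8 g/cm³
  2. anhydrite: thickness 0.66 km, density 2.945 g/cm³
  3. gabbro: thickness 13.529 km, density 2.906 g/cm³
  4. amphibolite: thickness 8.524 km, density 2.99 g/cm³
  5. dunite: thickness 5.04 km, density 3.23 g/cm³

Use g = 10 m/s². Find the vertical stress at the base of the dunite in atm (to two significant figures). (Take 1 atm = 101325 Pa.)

dolomite: 2800 kg/m³ × 10 m/s² × 3792 m = 1.062×10^8 Pa = 1048 atm
anhydrite: 2945 kg/m³ × 10 m/s² × 660 m = 1.944×10^7 Pa = 191.8 atm
gabbro: 2906 kg/m³ × 10 m/s² × 13529 m = 3.932×10^8 Pa = 3880 atm
amphibolite: 2990 kg/m³ × 10 m/s² × 8524 m = 2.549×10^8 Pa = 2515 atm
dunite: 3230 kg/m³ × 10 m/s² × 5040 m = 1.628×10^8 Pa = 1607 atm
Total = 1048 + 191.8 + 3880 + 2515 + 1607 = 9241.8 atm

9200 atm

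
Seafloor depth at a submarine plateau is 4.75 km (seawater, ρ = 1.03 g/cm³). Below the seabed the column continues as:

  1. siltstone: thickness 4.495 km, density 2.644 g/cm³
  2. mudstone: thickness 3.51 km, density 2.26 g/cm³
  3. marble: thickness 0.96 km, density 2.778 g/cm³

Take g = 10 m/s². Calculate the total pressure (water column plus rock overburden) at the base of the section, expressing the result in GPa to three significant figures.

seawater: 1030 kg/m³ × 10 m/s² × 4750 m = 4.893×10^7 Pa = 0.04893 GPa
siltstone: 2644 kg/m³ × 10 m/s² × 4495 m = 1.188×10^8 Pa = 0.1188 GPa
mudstone: 2260 kg/m³ × 10 m/s² × 3510 m = 7.933×10^7 Pa = 0.07933 GPa
marble: 2778 kg/m³ × 10 m/s² × 960 m = 2.667×10^7 Pa = 0.02667 GPa
Total = 0.04893 + 0.1188 + 0.07933 + 0.02667 = 0.27377 GPa

0.274 GPa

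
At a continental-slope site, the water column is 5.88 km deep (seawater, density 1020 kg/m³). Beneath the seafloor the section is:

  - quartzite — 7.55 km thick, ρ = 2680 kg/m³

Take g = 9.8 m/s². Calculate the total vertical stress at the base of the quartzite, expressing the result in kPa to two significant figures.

260000 kPa

seawater: 1020 kg/m³ × 9.8 m/s² × 5880 m = 5.878×10^7 Pa = 58776 kPa
quartzite: 2680 kg/m³ × 9.8 m/s² × 7550 m = 1.983×10^8 Pa = 1.983×10^5 kPa
Total = 58776 + 1.983×10^5 = 2.5707×10^5 kPa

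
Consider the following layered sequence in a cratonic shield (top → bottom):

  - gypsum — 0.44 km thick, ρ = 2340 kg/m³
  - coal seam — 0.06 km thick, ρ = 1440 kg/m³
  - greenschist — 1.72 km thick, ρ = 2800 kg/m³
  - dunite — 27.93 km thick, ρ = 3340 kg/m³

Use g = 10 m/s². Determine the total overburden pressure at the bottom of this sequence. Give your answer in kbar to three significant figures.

gypsum: 2340 kg/m³ × 10 m/s² × 440 m = 1.030×10^7 Pa = 0.1030 kbar
coal seam: 1440 kg/m³ × 10 m/s² × 60 m = 8.640×10^5 Pa = 8.640×10^-3 kbar
greenschist: 2800 kg/m³ × 10 m/s² × 1720 m = 4.816×10^7 Pa = 0.4816 kbar
dunite: 3340 kg/m³ × 10 m/s² × 27930 m = 9.329×10^8 Pa = 9.329 kbar
Total = 0.1030 + 8.640×10^-3 + 0.4816 + 9.329 = 9.9218 kbar

9.92 kbar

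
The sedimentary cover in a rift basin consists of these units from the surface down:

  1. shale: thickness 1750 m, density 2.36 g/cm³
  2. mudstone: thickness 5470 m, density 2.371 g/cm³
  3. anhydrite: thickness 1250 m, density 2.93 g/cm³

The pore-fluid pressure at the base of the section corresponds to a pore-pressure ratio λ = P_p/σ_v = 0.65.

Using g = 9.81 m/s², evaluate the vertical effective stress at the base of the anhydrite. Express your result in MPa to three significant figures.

Overburden (lithostatic) stress σ_v:
shale: 2360 kg/m³ × 9.81 m/s² × 1750 m = 4.052×10^7 Pa = 40.52 MPa
mudstone: 2371 kg/m³ × 9.81 m/s² × 5470 m = 1.272×10^8 Pa = 127.2 MPa
anhydrite: 2930 kg/m³ × 9.81 m/s² × 1250 m = 3.593×10^7 Pa = 35.93 MPa
Total = 40.52 + 127.2 + 35.93 = 203.67 MPa
Pore pressure P_p = λ·σ_v = 0.65 × 203.7 MPa = 132.4 MPa
Effective stress σ' = σ_v − P_p = 203.7 − 132.4 = 71.286 MPa

71.3 MPa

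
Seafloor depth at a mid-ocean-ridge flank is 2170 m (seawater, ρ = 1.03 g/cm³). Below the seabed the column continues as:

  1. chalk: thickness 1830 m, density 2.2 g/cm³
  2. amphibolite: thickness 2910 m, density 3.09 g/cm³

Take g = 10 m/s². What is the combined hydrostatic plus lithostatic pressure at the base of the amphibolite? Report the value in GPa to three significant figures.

0.153 GPa

seawater: 1030 kg/m³ × 10 m/s² × 2170 m = 2.235×10^7 Pa = 0.02235 GPa
chalk: 2200 kg/m³ × 10 m/s² × 1830 m = 4.026×10^7 Pa = 0.04026 GPa
amphibolite: 3090 kg/m³ × 10 m/s² × 2910 m = 8.992×10^7 Pa = 0.08992 GPa
Total = 0.02235 + 0.04026 + 0.08992 = 0.15253 GPa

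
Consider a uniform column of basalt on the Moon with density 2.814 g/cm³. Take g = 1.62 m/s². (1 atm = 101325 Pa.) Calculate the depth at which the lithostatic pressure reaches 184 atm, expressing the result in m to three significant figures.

h = P/(ρg) = 184 atm / (2814 kg/m³ × 1.62 m/s²) = 1.864×10^7 Pa / 4558.7 Pa/m = 4089.7 m

4090 m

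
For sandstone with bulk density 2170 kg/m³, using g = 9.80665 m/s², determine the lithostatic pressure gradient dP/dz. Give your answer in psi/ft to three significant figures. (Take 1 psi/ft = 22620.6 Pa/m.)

0.941 psi/ft

dP/dz = ρg = 2170 kg/m³ × 9.80665 m/s² = 21280 Pa/m
= 21280 Pa/m × (1 psi/ft / 22621 Pa/m) = 0.94075 psi/ft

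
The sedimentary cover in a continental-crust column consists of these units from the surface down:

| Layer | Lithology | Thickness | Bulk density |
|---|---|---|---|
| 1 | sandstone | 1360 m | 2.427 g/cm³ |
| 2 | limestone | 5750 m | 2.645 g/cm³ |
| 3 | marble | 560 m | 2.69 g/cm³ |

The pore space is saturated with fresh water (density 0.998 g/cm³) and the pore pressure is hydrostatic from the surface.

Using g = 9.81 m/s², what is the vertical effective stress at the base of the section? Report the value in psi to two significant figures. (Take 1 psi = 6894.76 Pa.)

Overburden (lithostatic) stress σ_v:
sandstone: 2427 kg/m³ × 9.81 m/s² × 1360 m = 3.238×10^7 Pa = 32.38 MPa
limestone: 2645 kg/m³ × 9.81 m/s² × 5750 m = 1.492×10^8 Pa = 149.2 MPa
marble: 2690 kg/m³ × 9.81 m/s² × 560 m = 1.478×10^7 Pa = 14.78 MPa
Total = 32.38 + 149.2 + 14.78 = 196.36 MPa
Pore pressure P_p = 998 kg/m³ × 9.81 m/s² × 7670 m = 7.509×10^7 Pa = 75.09 MPa
Effective stress σ' = σ_v − P_p = 196.4 − 75.09 = 121.26 MPa = 17588 psi

18000 psi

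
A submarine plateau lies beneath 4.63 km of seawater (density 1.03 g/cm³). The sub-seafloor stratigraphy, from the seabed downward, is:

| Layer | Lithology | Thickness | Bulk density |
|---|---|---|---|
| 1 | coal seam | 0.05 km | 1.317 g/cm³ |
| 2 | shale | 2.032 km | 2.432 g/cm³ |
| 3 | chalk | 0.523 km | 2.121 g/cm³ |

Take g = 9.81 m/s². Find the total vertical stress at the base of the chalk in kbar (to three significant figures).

1.07 kbar

seawater: 1030 kg/m³ × 9.81 m/s² × 4630 m = 4.678×10^7 Pa = 0.4678 kbar
coal seam: 1317 kg/m³ × 9.81 m/s² × 50 m = 6.460×10^5 Pa = 6.460×10^-3 kbar
shale: 2432 kg/m³ × 9.81 m/s² × 2032 m = 4.848×10^7 Pa = 0.4848 kbar
chalk: 2121 kg/m³ × 9.81 m/s² × 523 m = 1.088×10^7 Pa = 0.1088 kbar
Total = 0.4678 + 6.460×10^-3 + 0.4848 + 0.1088 = 1.0679 kbar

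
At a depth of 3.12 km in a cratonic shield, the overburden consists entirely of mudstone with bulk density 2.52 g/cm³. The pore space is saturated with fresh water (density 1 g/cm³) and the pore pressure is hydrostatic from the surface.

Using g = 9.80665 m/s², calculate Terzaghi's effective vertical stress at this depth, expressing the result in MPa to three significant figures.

Overburden (lithostatic) stress σ_v:
mudstone: 2520 kg/m³ × 9.80665 m/s² × 3120 m = 7.710×10^7 Pa = 77.10 MPa
Pore pressure P_p = 1000 kg/m³ × 9.80665 m/s² × 3120 m = 3.060×10^7 Pa = 30.60 MPa
Effective stress σ' = σ_v − P_p = 77.10 − 30.60 = 46.507 MPa

46.5 MPa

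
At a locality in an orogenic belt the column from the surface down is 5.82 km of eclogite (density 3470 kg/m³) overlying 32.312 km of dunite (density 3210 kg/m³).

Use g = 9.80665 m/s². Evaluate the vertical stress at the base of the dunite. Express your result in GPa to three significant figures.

eclogite: 3470 kg/m³ × 9.80665 m/s² × 5820 m = 1.980×10^8 Pa = 0.1980 GPa
dunite: 3210 kg/m³ × 9.80665 m/s² × 32312 m = 1.017×10^9 Pa = 1.017 GPa
Total = 0.1980 + 1.017 = 1.2152 GPa

1.22 GPa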